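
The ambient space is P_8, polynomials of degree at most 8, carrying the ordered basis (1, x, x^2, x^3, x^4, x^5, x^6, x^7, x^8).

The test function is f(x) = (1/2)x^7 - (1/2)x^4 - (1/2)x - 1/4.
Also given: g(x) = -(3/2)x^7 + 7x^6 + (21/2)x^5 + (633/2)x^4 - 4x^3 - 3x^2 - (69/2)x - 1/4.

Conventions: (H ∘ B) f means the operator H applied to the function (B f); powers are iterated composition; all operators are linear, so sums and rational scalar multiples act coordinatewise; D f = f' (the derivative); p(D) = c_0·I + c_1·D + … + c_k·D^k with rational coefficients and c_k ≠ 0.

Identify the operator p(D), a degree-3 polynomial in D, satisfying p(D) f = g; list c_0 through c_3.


p(D) = -3·I + 2·D + (1/2)·D^2 + 3·D^3, i.e. c_0 = -3, c_1 = 2, c_2 = 1/2, c_3 = 3

D^0 f = (1/2)x^7 - (1/2)x^4 - (1/2)x - 1/4
D^1 f = (7/2)x^6 - 2x^3 - 1/2
D^2 f = 21x^5 - 6x^2
D^3 f = 105x^4 - 12x
matching coefficients of g against c_0 f + c_1 Df + … from the top degree down determines the c_i
solution: c_0 = -3, c_1 = 2, c_2 = 1/2, c_3 = 3


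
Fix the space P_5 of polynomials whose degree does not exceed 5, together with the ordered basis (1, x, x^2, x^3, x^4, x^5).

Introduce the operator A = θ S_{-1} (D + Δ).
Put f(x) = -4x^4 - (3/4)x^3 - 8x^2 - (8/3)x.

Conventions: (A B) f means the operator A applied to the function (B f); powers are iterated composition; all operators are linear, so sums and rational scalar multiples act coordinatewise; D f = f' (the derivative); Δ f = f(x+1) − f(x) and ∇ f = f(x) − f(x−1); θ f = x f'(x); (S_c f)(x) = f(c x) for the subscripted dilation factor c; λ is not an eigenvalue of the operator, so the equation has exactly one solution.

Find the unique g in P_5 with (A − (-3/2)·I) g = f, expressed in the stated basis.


write g with unknown coordinates in the stated basis and equate coefficients in (A − (-3/2)·I) g = f
solving from the highest basis element down gives g = -(8/3)x^4 - (259/6)x^3 + (1084/3)x^2 + (2605/3)x
check: A g = 64x^3 - 550x^2 - (7831/6)x
so A g − (-3/2)·g = -4x^4 - (3/4)x^3 - 8x^2 - (8/3)x = f ✓

g(x) = -(8/3)x^4 - (259/6)x^3 + (1084/3)x^2 + (2605/3)x


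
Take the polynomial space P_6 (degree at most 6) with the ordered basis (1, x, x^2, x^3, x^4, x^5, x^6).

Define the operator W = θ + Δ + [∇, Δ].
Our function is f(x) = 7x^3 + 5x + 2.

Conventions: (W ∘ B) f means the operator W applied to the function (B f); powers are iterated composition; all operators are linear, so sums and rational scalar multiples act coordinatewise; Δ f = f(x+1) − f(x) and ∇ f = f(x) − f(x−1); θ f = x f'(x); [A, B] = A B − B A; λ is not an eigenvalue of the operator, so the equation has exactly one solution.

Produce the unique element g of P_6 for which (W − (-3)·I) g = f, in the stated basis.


write g with unknown coordinates in the stated basis and equate coefficients in (W − (-3)·I) g = f
solving from the highest basis element down gives g = (7/6)x^3 - (7/10)x^2 + (29/40)x + 97/360
check: W g = (7/2)x^3 + (21/10)x^2 + (113/40)x + 143/120
so W g − (-3)·g = 7x^3 + 5x + 2 = f ✓

the image equals g(x) = (7/6)x^3 - (7/10)x^2 + (29/40)x + 97/360


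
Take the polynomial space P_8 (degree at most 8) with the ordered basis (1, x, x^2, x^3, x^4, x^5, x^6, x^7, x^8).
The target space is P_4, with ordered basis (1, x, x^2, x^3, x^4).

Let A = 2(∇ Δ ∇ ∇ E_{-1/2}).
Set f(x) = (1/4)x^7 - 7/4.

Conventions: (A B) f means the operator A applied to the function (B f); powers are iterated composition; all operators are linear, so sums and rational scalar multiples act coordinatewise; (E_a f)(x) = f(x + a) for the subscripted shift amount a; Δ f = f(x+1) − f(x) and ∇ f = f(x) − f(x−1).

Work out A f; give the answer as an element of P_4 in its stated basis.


E_{-1/2} f = (1/4)x^7 - (7/8)x^6 + (21/16)x^5 - (35/32)x^4 + (35/64)x^3 - (21/128)x^2 + (7/256)x - 897/512
∇ E_{-1/2} f = (7/4)x^6 - (21/2)x^5 + (455/16)x^4 - (175/4)x^3 + (2541/64)x^2 - (637/32)x + 1093/256
∇ (∇ E_{-1/2}) f = (21/2)x^5 - (315/4)x^4 + (1015/4)x^3 - (3465/8)x^2 + (12397/32)x - 9219/64
Δ ∇ (∇ E_{-1/2}) f = (105/2)x^4 - 210x^3 + (1575/4)x^2 - (735/2)x + 4473/32
∇ (Δ ∇) (∇ E_{-1/2}) f = 210x^3 - 945x^2 + (3255/2)x - 4095/4
(2(∇ Δ ∇ ∇ E_{-1/2})) f = 420x^3 - 1890x^2 + 3255x - 4095/2

the image equals g(x) = 420x^3 - 1890x^2 + 3255x - 4095/2


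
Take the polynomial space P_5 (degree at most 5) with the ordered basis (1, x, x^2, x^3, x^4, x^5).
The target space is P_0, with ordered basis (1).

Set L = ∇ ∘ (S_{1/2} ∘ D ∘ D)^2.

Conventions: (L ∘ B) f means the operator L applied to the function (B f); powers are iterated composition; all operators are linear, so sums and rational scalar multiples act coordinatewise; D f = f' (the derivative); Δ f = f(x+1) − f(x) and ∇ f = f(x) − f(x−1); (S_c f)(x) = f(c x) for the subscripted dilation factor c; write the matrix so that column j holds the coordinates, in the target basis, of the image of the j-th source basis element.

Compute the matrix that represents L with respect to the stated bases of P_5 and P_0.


image of 1: 0
image of x: 0
image of x^2: 0
image of x^3: 0
image of x^4: 0
image of x^5: 15/2
each image's coordinates form column j of the matrix

the matrix is [[0, 0, 0, 0, 0, 15/2]] (rows listed top to bottom)


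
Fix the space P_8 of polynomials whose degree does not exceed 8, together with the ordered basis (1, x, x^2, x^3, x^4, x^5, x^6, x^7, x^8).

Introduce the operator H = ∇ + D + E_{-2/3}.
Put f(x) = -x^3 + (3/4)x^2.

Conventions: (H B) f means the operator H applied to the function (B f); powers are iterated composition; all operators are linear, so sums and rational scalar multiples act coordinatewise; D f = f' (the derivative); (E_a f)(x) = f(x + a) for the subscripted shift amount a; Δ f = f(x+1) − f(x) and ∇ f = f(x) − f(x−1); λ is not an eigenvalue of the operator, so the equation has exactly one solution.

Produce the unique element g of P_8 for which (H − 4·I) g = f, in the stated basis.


the result is g(x) = (1/3)x^3 + (7/36)x^2 - (1/81)x + 107/2916

write g with unknown coordinates in the stated basis and equate coefficients in (H − 4·I) g = f
solving from the highest basis element down gives g = (1/3)x^3 + (7/36)x^2 - (1/81)x + 107/2916
check: H g = (1/3)x^3 + (55/36)x^2 - (4/81)x + 107/729
so H g − 4·g = -x^3 + (3/4)x^2 = f ✓


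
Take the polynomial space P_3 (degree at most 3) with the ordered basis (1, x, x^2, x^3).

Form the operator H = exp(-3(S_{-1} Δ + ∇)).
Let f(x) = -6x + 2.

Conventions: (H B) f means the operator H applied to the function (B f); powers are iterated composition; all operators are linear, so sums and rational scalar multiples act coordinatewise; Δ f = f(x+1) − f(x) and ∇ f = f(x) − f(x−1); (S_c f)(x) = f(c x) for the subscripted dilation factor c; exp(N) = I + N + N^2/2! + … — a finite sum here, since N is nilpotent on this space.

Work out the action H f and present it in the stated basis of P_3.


order-1 term: 36
the series for exp(-3(S_{-1} Δ + ∇)) f terminates at order 1
exp(-3(S_{-1} Δ + ∇)) f = -6x + 38

the image equals g(x) = -6x + 38


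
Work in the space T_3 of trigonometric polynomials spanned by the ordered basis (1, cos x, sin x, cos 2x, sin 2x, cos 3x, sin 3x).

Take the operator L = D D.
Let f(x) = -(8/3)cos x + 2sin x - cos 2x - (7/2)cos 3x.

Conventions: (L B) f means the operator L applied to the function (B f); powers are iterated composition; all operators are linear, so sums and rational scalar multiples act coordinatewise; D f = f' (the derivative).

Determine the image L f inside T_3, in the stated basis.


D f = 2cos x + (8/3)sin x + 2sin 2x + (21/2)sin 3x
D D f = (8/3)cos x - 2sin x + 4cos 2x + (63/2)cos 3x

the image equals g(x) = (8/3)cos x - 2sin x + 4cos 2x + (63/2)cos 3x


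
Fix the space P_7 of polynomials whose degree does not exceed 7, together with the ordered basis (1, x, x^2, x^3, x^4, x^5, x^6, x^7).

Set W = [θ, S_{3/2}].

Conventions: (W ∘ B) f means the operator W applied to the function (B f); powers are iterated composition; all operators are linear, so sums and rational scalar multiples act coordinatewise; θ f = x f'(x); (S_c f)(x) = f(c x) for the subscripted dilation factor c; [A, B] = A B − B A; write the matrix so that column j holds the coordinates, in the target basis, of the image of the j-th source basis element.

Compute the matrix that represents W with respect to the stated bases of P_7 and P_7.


the matrix is [[0, 0, 0, 0, 0, 0, 0, 0]; [0, 0, 0, 0, 0, 0, 0, 0]; [0, 0, 0, 0, 0, 0, 0, 0]; [0, 0, 0, 0, 0, 0, 0, 0]; [0, 0, 0, 0, 0, 0, 0, 0]; [0, 0, 0, 0, 0, 0, 0, 0]; [0, 0, 0, 0, 0, 0, 0, 0]; [0, 0, 0, 0, 0, 0, 0, 0]] (rows listed top to bottom)

image of 1: 0
image of x: 0
image of x^2: 0
image of x^3: 0
image of x^4: 0
image of x^5: 0
image of x^6: 0
image of x^7: 0
each image's coordinates form column j of the matrix


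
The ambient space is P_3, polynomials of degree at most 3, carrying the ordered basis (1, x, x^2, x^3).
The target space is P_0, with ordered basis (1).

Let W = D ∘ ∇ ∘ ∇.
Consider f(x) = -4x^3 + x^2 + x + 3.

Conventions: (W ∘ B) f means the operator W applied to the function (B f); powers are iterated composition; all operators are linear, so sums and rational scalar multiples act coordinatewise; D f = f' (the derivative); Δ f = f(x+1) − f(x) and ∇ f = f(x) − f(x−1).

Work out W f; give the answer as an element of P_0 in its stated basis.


the image equals g(x) = -24

∇ f = -12x^2 + 14x - 4
∇ ∇ f = -24x + 26
D ∇ ∇ f = -24


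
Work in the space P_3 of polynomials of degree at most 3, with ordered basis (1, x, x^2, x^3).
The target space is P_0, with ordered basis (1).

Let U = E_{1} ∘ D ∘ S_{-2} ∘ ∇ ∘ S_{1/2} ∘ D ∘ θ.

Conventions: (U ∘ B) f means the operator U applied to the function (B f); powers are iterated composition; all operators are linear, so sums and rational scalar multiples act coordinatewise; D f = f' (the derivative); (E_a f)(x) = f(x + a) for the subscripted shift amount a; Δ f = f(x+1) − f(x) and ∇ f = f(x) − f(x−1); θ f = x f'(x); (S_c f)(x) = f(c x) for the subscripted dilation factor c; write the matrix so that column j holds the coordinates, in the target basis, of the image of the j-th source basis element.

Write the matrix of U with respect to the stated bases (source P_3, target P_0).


image of 1: 0
image of x: 0
image of x^2: 0
image of x^3: -9
each image's coordinates form column j of the matrix

the matrix is [[0, 0, 0, -9]] (rows listed top to bottom)


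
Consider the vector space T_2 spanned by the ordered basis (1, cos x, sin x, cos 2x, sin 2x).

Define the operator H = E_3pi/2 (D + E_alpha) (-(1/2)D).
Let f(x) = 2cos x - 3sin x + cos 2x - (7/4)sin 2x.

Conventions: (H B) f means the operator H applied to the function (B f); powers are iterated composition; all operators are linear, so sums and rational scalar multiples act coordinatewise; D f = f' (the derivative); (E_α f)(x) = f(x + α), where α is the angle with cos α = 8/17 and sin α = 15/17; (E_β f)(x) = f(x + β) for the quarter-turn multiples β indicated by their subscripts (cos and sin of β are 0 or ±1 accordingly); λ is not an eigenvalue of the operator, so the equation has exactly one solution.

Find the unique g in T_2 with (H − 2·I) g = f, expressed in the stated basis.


write g with unknown coordinates in the stated basis and equate coefficients in (H − 2·I) g = f
solving from the highest basis element down gives g = -(31/25)cos x + (41/50)sin x - (6711/27332)cos 2x + (2282/6833)sin 2x
check: H g = -(12/25)cos x - (34/25)sin x + (6955/13666)cos 2x - (29575/27332)sin 2x
so H g − 2·g = 2cos x - 3sin x + cos 2x - (7/4)sin 2x = f ✓

g(x) = -(31/25)cos x + (41/50)sin x - (6711/27332)cos 2x + (2282/6833)sin 2x


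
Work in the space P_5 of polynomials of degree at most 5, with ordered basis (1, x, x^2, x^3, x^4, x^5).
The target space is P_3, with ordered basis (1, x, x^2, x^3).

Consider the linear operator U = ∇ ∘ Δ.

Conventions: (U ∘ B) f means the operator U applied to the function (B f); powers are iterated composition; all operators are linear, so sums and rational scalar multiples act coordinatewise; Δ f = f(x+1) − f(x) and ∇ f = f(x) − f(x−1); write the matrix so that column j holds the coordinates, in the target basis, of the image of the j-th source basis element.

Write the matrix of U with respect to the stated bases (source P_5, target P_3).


the matrix is [[0, 0, 2, 0, 2, 0]; [0, 0, 0, 6, 0, 10]; [0, 0, 0, 0, 12, 0]; [0, 0, 0, 0, 0, 20]] (rows listed top to bottom)

image of 1: 0
image of x: 0
image of x^2: 2
image of x^3: 6x
image of x^4: 12x^2 + 2
image of x^5: 20x^3 + 10x
each image's coordinates form column j of the matrix


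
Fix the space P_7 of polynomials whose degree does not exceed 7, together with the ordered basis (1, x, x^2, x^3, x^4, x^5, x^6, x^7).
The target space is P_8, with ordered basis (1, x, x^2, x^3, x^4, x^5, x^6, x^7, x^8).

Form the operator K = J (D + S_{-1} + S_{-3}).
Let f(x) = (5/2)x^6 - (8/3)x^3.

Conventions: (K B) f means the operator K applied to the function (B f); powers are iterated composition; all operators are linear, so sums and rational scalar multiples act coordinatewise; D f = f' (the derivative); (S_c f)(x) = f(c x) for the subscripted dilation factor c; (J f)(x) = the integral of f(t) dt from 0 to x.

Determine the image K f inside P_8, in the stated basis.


the image equals g(x) = (1825/7)x^7 + (5/2)x^6 + (56/3)x^4 - (8/3)x^3

D f = 15x^5 - 8x^2
S_{-1} f = (5/2)x^6 + (8/3)x^3
S_{-3} f = (3645/2)x^6 + 72x^3
(D + S_{-1} + S_{-3}) f = 1825x^6 + 15x^5 + (224/3)x^3 - 8x^2
J (D + S_{-1} + S_{-3}) f = (1825/7)x^7 + (5/2)x^6 + (56/3)x^4 - (8/3)x^3


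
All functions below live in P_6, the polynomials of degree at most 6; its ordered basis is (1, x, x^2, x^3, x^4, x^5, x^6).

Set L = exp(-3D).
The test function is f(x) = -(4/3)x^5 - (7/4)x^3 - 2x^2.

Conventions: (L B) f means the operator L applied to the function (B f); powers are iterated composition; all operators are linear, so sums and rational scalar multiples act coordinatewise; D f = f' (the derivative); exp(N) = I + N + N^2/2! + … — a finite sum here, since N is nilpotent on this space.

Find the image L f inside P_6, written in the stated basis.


g(x) = -(4/3)x^5 + 20x^4 - (487/4)x^3 + (1495/4)x^2 - (2301/4)x + 1413/4

order-1 term: 20x^4 + (63/4)x^2 + 12x
order-2 term: -120x^3 - (189/4)x - 18
order-3 term: 360x^2 + 189/4
order-4 term: -540x
order-5 term: 324
the series for exp(-3D) f terminates at order 5
exp(-3D) f = -(4/3)x^5 + 20x^4 - (487/4)x^3 + (1495/4)x^2 - (2301/4)x + 1413/4


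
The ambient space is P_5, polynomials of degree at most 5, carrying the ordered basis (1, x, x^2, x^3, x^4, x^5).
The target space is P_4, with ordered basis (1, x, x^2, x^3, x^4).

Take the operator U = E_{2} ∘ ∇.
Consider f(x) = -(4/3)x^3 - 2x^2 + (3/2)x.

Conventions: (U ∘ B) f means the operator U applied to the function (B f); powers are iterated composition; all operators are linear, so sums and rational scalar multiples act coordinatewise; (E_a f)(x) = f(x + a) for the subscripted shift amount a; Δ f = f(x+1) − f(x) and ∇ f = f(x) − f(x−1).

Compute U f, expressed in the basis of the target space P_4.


∇ f = -4x^2 + 13/6
E_{2} ∇ f = -4x^2 - 16x - 83/6

the image equals g(x) = -4x^2 - 16x - 83/6


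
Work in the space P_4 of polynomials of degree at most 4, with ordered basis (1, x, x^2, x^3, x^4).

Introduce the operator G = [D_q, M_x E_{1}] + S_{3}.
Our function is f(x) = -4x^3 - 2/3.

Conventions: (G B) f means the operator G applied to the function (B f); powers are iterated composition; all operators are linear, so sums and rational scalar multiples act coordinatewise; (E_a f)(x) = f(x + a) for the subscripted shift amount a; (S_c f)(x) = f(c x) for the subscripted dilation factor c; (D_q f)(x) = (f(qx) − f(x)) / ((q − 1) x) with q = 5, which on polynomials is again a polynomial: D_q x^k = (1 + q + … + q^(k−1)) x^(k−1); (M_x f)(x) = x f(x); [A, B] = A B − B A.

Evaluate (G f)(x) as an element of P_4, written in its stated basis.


g(x) = -608x^3 - 124x^2 + 52x - 16/3

E_{1} f = -4x^3 - 12x^2 - 12x - 14/3
M_x E_{1} f = -4x^4 - 12x^3 - 12x^2 - (14/3)x
D_q (M_x E_{1}) f = -624x^3 - 372x^2 - 72x - 14/3
D_q f = -124x^2
E_{1} D_q f = -124x^2 - 248x - 124
M_x E_{1} D_q f = -124x^3 - 248x^2 - 124x
[D_q, M_x E_{1}] f = -500x^3 - 124x^2 + 52x - 14/3
S_{3} f = -108x^3 - 2/3
([D_q, M_x E_{1}] + S_{3}) f = -608x^3 - 124x^2 + 52x - 16/3


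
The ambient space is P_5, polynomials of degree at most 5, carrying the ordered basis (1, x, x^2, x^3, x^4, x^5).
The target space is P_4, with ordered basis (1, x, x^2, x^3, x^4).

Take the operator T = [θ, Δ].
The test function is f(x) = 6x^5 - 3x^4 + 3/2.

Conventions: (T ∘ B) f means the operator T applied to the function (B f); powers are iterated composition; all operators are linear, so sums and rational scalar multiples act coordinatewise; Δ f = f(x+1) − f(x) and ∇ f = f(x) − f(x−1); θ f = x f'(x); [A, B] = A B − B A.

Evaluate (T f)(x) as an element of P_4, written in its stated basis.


the result is g(x) = -30x^4 - 108x^3 - 144x^2 - 84x - 18

Δ f = 30x^4 + 48x^3 + 42x^2 + 18x + 3
θ Δ f = 120x^4 + 144x^3 + 84x^2 + 18x
θ f = 30x^5 - 12x^4
Δ θ f = 150x^4 + 252x^3 + 228x^2 + 102x + 18
[θ, Δ] f = -30x^4 - 108x^3 - 144x^2 - 84x - 18


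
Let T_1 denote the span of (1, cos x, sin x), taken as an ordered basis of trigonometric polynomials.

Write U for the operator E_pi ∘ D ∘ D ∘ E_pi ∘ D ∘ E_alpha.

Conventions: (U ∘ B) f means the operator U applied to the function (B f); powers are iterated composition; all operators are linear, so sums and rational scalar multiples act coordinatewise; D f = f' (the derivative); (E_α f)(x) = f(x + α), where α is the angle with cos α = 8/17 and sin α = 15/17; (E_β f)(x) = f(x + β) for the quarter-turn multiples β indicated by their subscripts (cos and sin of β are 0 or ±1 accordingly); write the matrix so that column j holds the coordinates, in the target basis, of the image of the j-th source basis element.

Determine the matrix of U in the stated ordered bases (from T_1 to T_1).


the matrix is [[0, 0, 0]; [0, 15/17, -8/17]; [0, 8/17, 15/17]] (rows listed top to bottom)

image of 1: 0
image of cos x: (15/17)cos x + (8/17)sin x
image of sin x: -(8/17)cos x + (15/17)sin x
each image's coordinates form column j of the matrix


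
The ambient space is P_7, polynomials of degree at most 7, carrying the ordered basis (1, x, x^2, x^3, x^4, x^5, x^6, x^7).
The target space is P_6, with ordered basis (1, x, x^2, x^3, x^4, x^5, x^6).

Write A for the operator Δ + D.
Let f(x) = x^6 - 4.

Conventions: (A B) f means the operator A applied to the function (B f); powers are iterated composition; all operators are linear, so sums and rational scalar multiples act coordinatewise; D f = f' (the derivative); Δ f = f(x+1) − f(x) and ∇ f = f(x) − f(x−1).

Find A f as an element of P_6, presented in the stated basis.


g(x) = 12x^5 + 15x^4 + 20x^3 + 15x^2 + 6x + 1

Δ f = 6x^5 + 15x^4 + 20x^3 + 15x^2 + 6x + 1
D f = 6x^5
(Δ + D) f = 12x^5 + 15x^4 + 20x^3 + 15x^2 + 6x + 1


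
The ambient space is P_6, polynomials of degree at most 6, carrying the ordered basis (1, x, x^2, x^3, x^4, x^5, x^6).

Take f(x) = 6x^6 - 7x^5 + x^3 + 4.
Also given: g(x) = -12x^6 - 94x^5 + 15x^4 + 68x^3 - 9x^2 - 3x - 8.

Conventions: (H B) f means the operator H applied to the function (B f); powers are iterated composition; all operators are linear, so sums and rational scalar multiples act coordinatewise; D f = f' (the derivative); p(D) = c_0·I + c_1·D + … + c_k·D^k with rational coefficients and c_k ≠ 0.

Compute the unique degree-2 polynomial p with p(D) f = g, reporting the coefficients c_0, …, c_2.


D^0 f = 6x^6 - 7x^5 + x^3 + 4
D^1 f = 36x^5 - 35x^4 + 3x^2
D^2 f = 180x^4 - 140x^3 + 6x
matching coefficients of g against c_0 f + c_1 Df + … from the top degree down determines the c_i
solution: c_0 = -2, c_1 = -3, c_2 = -1/2

p(D) = -2·I − 3·D − (1/2)·D^2, i.e. c_0 = -2, c_1 = -3, c_2 = -1/2


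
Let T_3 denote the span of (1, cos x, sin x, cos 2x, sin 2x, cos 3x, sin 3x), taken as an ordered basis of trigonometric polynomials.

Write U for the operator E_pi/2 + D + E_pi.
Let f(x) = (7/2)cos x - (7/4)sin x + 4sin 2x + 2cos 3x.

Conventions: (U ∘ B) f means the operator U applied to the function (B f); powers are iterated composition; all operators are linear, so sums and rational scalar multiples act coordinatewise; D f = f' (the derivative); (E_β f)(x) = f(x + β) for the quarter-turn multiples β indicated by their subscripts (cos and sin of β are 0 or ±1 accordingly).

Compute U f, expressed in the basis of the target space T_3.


the result is g(x) = -7cos x - (21/4)sin x + 8cos 2x - 2cos 3x - 4sin 3x

E_pi/2 f = -(7/4)cos x - (7/2)sin x - 4sin 2x + 2sin 3x
D f = -(7/4)cos x - (7/2)sin x + 8cos 2x - 6sin 3x
E_pi f = -(7/2)cos x + (7/4)sin x + 4sin 2x - 2cos 3x
(E_pi/2 + D + E_pi) f = -7cos x - (21/4)sin x + 8cos 2x - 2cos 3x - 4sin 3x


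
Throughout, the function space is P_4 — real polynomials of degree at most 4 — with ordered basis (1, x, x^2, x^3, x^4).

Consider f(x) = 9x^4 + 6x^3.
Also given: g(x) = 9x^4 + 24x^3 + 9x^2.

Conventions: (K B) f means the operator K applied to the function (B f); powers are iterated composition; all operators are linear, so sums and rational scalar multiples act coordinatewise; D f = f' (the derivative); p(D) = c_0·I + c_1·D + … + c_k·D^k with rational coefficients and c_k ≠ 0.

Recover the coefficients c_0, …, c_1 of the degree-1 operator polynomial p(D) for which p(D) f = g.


D^0 f = 9x^4 + 6x^3
D^1 f = 36x^3 + 18x^2
matching coefficients of g against c_0 f + c_1 Df + … from the top degree down determines the c_i
solution: c_0 = 1, c_1 = 1/2

c_0 = 1, c_1 = 1/2


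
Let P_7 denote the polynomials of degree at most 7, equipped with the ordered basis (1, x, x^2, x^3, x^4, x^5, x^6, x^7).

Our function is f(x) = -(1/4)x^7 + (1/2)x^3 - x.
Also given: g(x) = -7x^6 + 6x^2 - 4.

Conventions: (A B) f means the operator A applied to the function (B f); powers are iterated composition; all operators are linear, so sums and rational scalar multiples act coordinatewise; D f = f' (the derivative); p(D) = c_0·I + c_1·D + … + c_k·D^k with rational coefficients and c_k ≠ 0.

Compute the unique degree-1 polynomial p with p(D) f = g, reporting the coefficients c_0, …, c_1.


D^0 f = -(1/4)x^7 + (1/2)x^3 - x
D^1 f = -(7/4)x^6 + (3/2)x^2 - 1
matching coefficients of g against c_0 f + c_1 Df + … from the top degree down determines the c_i
solution: c_0 = 0, c_1 = 4

p(D) = 4·D, i.e. c_0 = 0, c_1 = 4


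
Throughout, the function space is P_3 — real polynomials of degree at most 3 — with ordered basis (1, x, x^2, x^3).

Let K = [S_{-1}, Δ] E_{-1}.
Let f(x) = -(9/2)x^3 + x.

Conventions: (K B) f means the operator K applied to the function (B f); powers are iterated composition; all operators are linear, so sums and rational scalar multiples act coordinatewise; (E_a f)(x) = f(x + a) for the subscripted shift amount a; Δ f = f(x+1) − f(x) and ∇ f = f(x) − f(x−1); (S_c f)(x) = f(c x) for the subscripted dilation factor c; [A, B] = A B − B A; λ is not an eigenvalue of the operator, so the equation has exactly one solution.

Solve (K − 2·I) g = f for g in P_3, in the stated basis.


the result is g(x) = (9/4)x^3 + (27/4)x^2 - (1/2)x - 5

write g with unknown coordinates in the stated basis and equate coefficients in (K − 2·I) g = f
solving from the highest basis element down gives g = (9/4)x^3 + (27/4)x^2 - (1/2)x - 5
check: K g = (27/2)x^2 - 10
so K g − 2·g = -(9/2)x^3 + x = f ✓


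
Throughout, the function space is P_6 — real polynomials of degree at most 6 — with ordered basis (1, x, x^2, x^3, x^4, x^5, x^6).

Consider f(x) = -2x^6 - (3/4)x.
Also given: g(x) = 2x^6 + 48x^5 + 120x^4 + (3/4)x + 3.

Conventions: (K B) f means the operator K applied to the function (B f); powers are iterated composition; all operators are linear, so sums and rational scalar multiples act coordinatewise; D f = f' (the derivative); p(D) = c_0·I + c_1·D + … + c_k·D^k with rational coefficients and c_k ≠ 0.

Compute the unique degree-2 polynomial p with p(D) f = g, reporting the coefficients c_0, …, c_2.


c_0 = -1, c_1 = -4, c_2 = -2

D^0 f = -2x^6 - (3/4)x
D^1 f = -12x^5 - 3/4
D^2 f = -60x^4
matching coefficients of g against c_0 f + c_1 Df + … from the top degree down determines the c_i
solution: c_0 = -1, c_1 = -4, c_2 = -2


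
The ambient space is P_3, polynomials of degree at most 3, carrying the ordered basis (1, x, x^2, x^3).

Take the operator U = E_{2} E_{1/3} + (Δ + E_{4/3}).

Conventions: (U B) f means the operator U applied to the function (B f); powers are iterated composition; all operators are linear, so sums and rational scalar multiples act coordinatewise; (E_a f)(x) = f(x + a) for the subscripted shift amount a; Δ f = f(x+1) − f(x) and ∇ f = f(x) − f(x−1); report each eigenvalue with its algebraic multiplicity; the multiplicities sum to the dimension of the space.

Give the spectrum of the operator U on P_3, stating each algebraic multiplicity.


λ = 2 (multiplicity 4)

image of 1: 2
image of x: 2x + 14/3
image of x^2: 2x^2 + (28/3)x + 74/9
image of x^3: 2x^3 + 14x^2 + (74/3)x + 434/27
the matrix is upper triangular; its diagonal is (2, 2, 2, 2)
for a triangular matrix the eigenvalues are the diagonal entries, with algebraic multiplicity their repetition count


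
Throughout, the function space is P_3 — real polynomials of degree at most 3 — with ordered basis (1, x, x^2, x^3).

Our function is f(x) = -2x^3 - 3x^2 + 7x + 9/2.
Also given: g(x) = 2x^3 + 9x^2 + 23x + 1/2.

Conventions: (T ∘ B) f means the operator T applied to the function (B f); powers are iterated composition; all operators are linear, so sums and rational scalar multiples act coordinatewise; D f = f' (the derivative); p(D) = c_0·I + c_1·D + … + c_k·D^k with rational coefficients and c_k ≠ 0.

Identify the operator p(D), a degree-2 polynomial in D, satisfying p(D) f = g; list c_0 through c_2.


D^0 f = -2x^3 - 3x^2 + 7x + 9/2
D^1 f = -6x^2 - 6x + 7
D^2 f = -12x - 6
matching coefficients of g against c_0 f + c_1 Df + … from the top degree down determines the c_i
solution: c_0 = -1, c_1 = -1, c_2 = -2

c_0 = -1, c_1 = -1, c_2 = -2


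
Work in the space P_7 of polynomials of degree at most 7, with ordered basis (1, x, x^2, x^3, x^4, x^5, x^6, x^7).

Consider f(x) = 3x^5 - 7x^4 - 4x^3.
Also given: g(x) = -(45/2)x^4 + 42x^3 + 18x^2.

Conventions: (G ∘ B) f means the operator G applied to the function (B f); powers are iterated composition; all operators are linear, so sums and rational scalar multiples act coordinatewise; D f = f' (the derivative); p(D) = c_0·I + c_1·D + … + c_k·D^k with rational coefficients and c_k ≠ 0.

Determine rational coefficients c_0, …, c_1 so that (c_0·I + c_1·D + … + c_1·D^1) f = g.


D^0 f = 3x^5 - 7x^4 - 4x^3
D^1 f = 15x^4 - 28x^3 - 12x^2
matching coefficients of g against c_0 f + c_1 Df + … from the top degree down determines the c_i
solution: c_0 = 0, c_1 = -3/2

c_0 = 0, c_1 = -3/2


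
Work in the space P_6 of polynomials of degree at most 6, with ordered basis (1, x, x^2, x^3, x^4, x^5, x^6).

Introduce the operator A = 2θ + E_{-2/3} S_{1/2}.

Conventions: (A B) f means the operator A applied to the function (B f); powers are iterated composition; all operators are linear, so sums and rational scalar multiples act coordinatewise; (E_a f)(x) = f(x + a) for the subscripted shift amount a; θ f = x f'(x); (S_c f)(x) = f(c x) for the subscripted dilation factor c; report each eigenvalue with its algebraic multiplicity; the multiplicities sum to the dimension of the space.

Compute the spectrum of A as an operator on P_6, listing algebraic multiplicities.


λ = 1 (multiplicity 1), λ = 5/2 (multiplicity 1), λ = 17/4 (multiplicity 1), λ = 49/8 (multiplicity 1), λ = 129/16 (multiplicity 1), λ = 321/32 (multiplicity 1), λ = 769/64 (multiplicity 1)

image of 1: 1
image of x: (5/2)x - 1/3
image of x^2: (17/4)x^2 - (1/3)x + 1/9
image of x^3: (49/8)x^3 - (1/4)x^2 + (1/6)x - 1/27
image of x^4: (129/16)x^4 - (1/6)x^3 + (1/6)x^2 - (2/27)x + 1/81
image of x^5: (321/32)x^5 - (5/48)x^4 + (5/36)x^3 - (5/54)x^2 + (5/162)x - 1/243
image of x^6: (769/64)x^6 - (1/16)x^5 + (5/48)x^4 - (5/54)x^3 + (5/108)x^2 - (1/81)x + 1/729
the matrix is upper triangular; its diagonal is (1, 5/2, 17/4, 49/8, 129/16, 321/32, 769/64)
for a triangular matrix the eigenvalues are the diagonal entries, with algebraic multiplicity their repetition count


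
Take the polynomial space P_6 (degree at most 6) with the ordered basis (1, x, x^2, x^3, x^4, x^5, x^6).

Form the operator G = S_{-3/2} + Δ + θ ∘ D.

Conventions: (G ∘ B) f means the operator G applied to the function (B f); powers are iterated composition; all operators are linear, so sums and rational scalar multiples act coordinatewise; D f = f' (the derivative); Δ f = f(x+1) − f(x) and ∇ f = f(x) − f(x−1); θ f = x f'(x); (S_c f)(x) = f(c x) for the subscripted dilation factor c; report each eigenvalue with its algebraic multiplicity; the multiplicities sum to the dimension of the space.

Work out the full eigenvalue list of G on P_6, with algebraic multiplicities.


λ = -243/32 (multiplicity 1), λ = -27/8 (multiplicity 1), λ = -3/2 (multiplicity 1), λ = 1 (multiplicity 1), λ = 9/4 (multiplicity 1), λ = 81/16 (multiplicity 1), λ = 729/64 (multiplicity 1)

image of 1: 1
image of x: -(3/2)x + 1
image of x^2: (9/4)x^2 + 4x + 1
image of x^3: -(27/8)x^3 + 9x^2 + 3x + 1
image of x^4: (81/16)x^4 + 16x^3 + 6x^2 + 4x + 1
image of x^5: -(243/32)x^5 + 25x^4 + 10x^3 + 10x^2 + 5x + 1
image of x^6: (729/64)x^6 + 36x^5 + 15x^4 + 20x^3 + 15x^2 + 6x + 1
the matrix is upper triangular; its diagonal is (1, -3/2, 9/4, -27/8, 81/16, -243/32, 729/64)
for a triangular matrix the eigenvalues are the diagonal entries, with algebraic multiplicity their repetition count


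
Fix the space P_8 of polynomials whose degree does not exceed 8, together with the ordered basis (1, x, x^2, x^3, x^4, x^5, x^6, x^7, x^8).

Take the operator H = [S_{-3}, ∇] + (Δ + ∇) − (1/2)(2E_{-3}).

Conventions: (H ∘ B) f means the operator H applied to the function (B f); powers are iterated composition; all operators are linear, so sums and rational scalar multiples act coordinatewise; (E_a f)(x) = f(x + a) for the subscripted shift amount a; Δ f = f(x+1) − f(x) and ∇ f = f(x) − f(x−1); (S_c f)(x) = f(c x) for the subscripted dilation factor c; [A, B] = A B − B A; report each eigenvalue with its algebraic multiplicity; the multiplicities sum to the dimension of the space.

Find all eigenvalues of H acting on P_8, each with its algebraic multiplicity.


λ = -1 (multiplicity 9)

image of 1: -1
image of x: -x + 9
image of x^2: -x^2 - 14x - 1
image of x^3: -x^3 + 123x^2 - 99x + 57
image of x^4: -x^4 - 412x^3 + 378x^2 - 220x - 1
image of x^5: -x^5 + 1645x^4 - 2250x^3 + 2810x^2 - 1605x + 489
image of x^6: -x^6 - 5802x^5 + 9585x^4 - 14540x^3 + 9585x^2 - 2922x - 1
image of x^7: -x^7 + 20447x^6 - 41013x^5 + 80395x^4 - 78435x^3 + 51261x^2 - 20391x + 4377
image of x^8: -x^8 - 69944x^7 + 163044x^6 - 379400x^5 + 447930x^4 - 355208x^3 + 163044x^2 - 35000x - 1
the matrix is upper triangular; its diagonal is (-1, -1, -1, -1, -1, -1, -1, -1, -1)
for a triangular matrix the eigenvalues are the diagonal entries, with algebraic multiplicity their repetition count


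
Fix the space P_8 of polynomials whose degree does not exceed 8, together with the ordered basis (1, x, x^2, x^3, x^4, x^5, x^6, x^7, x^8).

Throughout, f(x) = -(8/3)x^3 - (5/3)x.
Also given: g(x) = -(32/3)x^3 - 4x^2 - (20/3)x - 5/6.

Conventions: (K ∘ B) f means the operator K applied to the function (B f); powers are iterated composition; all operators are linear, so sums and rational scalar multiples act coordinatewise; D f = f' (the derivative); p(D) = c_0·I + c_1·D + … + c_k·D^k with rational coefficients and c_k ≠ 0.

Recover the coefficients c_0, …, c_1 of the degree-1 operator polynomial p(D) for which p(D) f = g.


p(D) = 4·I + (1/2)·D, i.e. c_0 = 4, c_1 = 1/2

D^0 f = -(8/3)x^3 - (5/3)x
D^1 f = -8x^2 - 5/3
matching coefficients of g against c_0 f + c_1 Df + … from the top degree down determines the c_i
solution: c_0 = 4, c_1 = 1/2


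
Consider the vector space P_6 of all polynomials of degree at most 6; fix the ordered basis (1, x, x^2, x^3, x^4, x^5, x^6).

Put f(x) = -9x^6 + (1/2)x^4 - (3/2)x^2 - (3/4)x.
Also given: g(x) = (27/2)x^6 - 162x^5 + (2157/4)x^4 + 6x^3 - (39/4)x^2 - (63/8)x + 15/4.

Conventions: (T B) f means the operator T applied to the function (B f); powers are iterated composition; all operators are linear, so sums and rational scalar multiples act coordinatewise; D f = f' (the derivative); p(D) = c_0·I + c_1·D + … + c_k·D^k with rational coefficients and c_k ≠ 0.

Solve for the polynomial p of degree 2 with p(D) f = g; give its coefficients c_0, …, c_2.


c_0 = -3/2, c_1 = 3, c_2 = -2

D^0 f = -9x^6 + (1/2)x^4 - (3/2)x^2 - (3/4)x
D^1 f = -54x^5 + 2x^3 - 3x - 3/4
D^2 f = -270x^4 + 6x^2 - 3
matching coefficients of g against c_0 f + c_1 Df + … from the top degree down determines the c_i
solution: c_0 = -3/2, c_1 = 3, c_2 = -2


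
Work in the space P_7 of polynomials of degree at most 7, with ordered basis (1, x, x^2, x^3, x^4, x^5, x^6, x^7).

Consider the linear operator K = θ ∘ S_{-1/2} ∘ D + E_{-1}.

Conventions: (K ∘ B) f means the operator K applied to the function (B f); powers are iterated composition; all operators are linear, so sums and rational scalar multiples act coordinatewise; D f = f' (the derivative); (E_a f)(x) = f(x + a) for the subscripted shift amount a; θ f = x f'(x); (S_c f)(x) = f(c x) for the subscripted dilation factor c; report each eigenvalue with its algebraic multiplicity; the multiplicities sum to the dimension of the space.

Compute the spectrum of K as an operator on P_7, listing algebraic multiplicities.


λ = 1 (multiplicity 8)

image of 1: 1
image of x: x - 1
image of x^2: x^2 - 3x + 1
image of x^3: x^3 - (3/2)x^2 + 3x - 1
image of x^4: x^4 - (11/2)x^3 + 6x^2 - 4x + 1
image of x^5: x^5 - (15/4)x^4 + 10x^3 - 10x^2 + 5x - 1
image of x^6: x^6 - (111/16)x^5 + 15x^4 - 20x^3 + 15x^2 - 6x + 1
image of x^7: x^7 - (203/32)x^6 + 21x^5 - 35x^4 + 35x^3 - 21x^2 + 7x - 1
the matrix is upper triangular; its diagonal is (1, 1, 1, 1, 1, 1, 1, 1)
for a triangular matrix the eigenvalues are the diagonal entries, with algebraic multiplicity their repetition count


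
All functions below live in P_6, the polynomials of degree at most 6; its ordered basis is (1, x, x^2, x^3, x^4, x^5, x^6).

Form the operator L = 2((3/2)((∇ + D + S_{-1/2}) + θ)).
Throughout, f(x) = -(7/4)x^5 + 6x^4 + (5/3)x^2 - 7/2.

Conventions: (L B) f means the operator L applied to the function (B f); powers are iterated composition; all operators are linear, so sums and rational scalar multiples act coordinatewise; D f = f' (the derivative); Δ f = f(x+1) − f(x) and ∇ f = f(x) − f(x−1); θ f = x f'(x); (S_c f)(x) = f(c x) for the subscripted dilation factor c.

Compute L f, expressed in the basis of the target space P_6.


the image equals g(x) = -(3339/128)x^5 + (165/8)x^4 + (393/2)x^3 - (597/4)x^2 + (473/4)x - 155/4

∇ f = -(35/4)x^4 + (83/2)x^3 - (107/2)x^2 + (433/12)x - 113/12
D f = -(35/4)x^4 + 24x^3 + (10/3)x
S_{-1/2} f = (7/128)x^5 + (3/8)x^4 + (5/12)x^2 - 7/2
(∇ + D + S_{-1/2}) f = (7/128)x^5 - (137/8)x^4 + (131/2)x^3 - (637/12)x^2 + (473/12)x - 155/12
θ f = -(35/4)x^5 + 24x^4 + (10/3)x^2
((∇ + D + S_{-1/2}) + θ) f = -(1113/128)x^5 + (55/8)x^4 + (131/2)x^3 - (199/4)x^2 + (473/12)x - 155/12
((3/2)((∇ + D + S_{-1/2}) + θ)) f = -(3339/256)x^5 + (165/16)x^4 + (393/4)x^3 - (597/8)x^2 + (473/8)x - 155/8
(2((3/2)((∇ + D + S_{-1/2}) + θ))) f = -(3339/128)x^5 + (165/8)x^4 + (393/2)x^3 - (597/4)x^2 + (473/4)x - 155/4


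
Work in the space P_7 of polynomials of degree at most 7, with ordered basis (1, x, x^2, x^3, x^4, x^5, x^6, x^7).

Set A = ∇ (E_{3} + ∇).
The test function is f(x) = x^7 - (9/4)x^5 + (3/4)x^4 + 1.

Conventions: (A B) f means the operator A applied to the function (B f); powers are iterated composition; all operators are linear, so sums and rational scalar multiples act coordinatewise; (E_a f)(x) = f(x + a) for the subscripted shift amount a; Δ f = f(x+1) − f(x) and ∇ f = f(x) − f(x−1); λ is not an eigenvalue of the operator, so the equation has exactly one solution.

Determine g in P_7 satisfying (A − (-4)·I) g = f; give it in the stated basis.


write g with unknown coordinates in the stated basis and equate coefficients in (A − (-4)·I) g = f
solving from the highest basis element down gives g = (1/4)x^7 - (7/16)x^6 - (291/32)x^5 - (691/128)x^4 + (2581/128)x^3 + (117327/512)x^2 + (561631/1024)x - 518577/4096
check: A g = (7/4)x^6 + (273/8)x^5 + (715/32)x^4 - (2581/32)x^3 - (117327/128)x^2 - (561631/256)x + 519601/1024
so A g − (-4)·g = x^7 - (9/4)x^5 + (3/4)x^4 + 1 = f ✓

the image equals g(x) = (1/4)x^7 - (7/16)x^6 - (291/32)x^5 - (691/128)x^4 + (2581/128)x^3 + (117327/512)x^2 + (561631/1024)x - 518577/4096


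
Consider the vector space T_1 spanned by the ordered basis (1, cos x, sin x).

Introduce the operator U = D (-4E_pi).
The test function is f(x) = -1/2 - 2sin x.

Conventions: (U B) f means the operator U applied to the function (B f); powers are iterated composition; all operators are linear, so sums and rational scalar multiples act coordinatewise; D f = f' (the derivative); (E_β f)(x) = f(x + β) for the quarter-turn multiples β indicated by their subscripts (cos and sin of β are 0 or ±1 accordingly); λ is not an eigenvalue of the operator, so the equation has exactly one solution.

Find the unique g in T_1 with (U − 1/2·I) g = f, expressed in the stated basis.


write g with unknown coordinates in the stated basis and equate coefficients in (U − 1/2·I) g = f
solving from the highest basis element down gives g = 1 + (32/65)cos x + (4/65)sin x
check: U g = (16/65)cos x - (128/65)sin x
so U g − 1/2·g = -1/2 - 2sin x = f ✓

the result is g(x) = 1 + (32/65)cos x + (4/65)sin x


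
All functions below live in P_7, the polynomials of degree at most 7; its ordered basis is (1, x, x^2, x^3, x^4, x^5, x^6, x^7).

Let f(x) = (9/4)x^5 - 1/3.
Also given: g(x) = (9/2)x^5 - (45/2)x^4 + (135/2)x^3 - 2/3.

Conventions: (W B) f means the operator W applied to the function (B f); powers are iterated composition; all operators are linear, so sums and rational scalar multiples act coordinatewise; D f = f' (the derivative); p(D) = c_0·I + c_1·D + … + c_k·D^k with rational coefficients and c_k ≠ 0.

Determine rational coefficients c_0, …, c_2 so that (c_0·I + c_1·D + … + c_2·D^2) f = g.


D^0 f = (9/4)x^5 - 1/3
D^1 f = (45/4)x^4
D^2 f = 45x^3
matching coefficients of g against c_0 f + c_1 Df + … from the top degree down determines the c_i
solution: c_0 = 2, c_1 = -2, c_2 = 3/2

p(D) = 2·I − 2·D + (3/2)·D^2, i.e. c_0 = 2, c_1 = -2, c_2 = 3/2


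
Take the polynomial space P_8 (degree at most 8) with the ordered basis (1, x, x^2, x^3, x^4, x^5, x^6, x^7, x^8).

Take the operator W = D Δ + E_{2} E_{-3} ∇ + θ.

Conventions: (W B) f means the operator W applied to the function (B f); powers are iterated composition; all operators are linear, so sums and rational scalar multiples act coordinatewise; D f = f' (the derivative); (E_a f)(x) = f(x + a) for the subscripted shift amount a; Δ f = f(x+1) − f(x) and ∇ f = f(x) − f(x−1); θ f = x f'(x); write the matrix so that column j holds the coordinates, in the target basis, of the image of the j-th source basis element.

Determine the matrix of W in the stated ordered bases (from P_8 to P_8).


image of 1: 0
image of x: x + 1
image of x^2: 2x^2 + 2x - 1
image of x^3: 3x^3 + 3x^2 - 3x + 10
image of x^4: 4x^4 + 4x^3 - 6x^2 + 40x - 11
image of x^5: 5x^5 + 5x^4 - 10x^3 + 100x^2 - 55x + 36
image of x^6: 6x^6 + 6x^5 - 15x^4 + 200x^3 - 165x^2 + 216x - 57
image of x^7: 7x^7 + 7x^6 - 21x^5 + 350x^4 - 385x^3 + 756x^2 - 399x + 134
image of x^8: 8x^8 + 8x^7 - 28x^6 + 560x^5 - 770x^4 + 2016x^3 - 1596x^2 + 1072x - 247
each image's coordinates form column j of the matrix

the matrix is [[0, 1, -1, 10, -11, 36, -57, 134, -247]; [0, 1, 2, -3, 40, -55, 216, -399, 1072]; [0, 0, 2, 3, -6, 100, -165, 756, -1596]; [0, 0, 0, 3, 4, -10, 200, -385, 2016]; [0, 0, 0, 0, 4, 5, -15, 350, -770]; [0, 0, 0, 0, 0, 5, 6, -21, 560]; [0, 0, 0, 0, 0, 0, 6, 7, -28]; [0, 0, 0, 0, 0, 0, 0, 7, 8]; [0, 0, 0, 0, 0, 0, 0, 0, 8]] (rows listed top to bottom)
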